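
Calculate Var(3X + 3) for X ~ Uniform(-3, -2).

For X ~ Uniform(-3, -2):
Var(X) = \frac{1}{12}
Var(3X + 3) = (3)² × Var(X) = 9 × \frac{1}{12} = \frac{3}{4}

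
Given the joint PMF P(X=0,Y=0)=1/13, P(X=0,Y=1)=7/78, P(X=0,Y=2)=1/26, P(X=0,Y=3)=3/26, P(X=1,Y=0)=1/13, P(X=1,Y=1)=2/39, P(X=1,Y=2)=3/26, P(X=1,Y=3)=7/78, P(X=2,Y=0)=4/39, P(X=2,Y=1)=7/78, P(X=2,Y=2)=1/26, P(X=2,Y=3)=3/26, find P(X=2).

P(X=2) = P(X=2,Y=0) + P(X=2,Y=1) + P(X=2,Y=2) + P(X=2,Y=3)
= 4/39 + 7/78 + 1/26 + 3/26
= 9/26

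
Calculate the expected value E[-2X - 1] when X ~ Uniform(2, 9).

For X ~ Uniform(2, 9):
E[X] = \frac{11}{2}
E[-2X - 1] = -2 × E[X] - 1 = -12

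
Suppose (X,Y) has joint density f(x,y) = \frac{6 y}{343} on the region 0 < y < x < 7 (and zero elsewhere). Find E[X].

f_X(x) = ∫_0^x \frac{6 y}{343} dy = \frac{3 x^{2}}{343}
E[X] = ∫_0^7 x × (\frac{3 x^{2}}{343}) dx = \frac{21}{4}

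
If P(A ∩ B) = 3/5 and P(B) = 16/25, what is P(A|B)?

P(A|B) = P(A ∩ B) / P(B)
= (3/5) / (16/25)
= 15/16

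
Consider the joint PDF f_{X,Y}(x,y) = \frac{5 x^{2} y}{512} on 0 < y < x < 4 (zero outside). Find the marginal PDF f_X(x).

f_X(x) = ∫_0^x \frac{5 x^{2} y}{512} dy = \frac{5 x^{4}}{1024}
for 0 < x < 4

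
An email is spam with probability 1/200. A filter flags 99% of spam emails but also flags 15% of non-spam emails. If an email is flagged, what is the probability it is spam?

Let D = the rare event, + = positive/flagged.
P(D) = 1/200
P(+|D) = 99/100
P(+|D') = 15/100 = 3/20
P(+) = P(+|D)P(D) + P(+|D')P(D')
     = \frac{99}{100} × \frac{1}{200} + \frac{3}{20} × \frac{199}{200}
     = \frac{771}{5000}
P(D|+) = P(+|D)P(D)/P(+) = \frac{33}{1028}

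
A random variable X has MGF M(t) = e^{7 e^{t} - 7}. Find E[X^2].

To find E[X^2], compute M^(2)(0):
M^(1)(t) = 7 e^{t} e^{7 e^{t} - 7}
M^(2)(t) = 49 e^{2 t} e^{7 e^{t} - 7} + 7 e^{t} e^{7 e^{t} - 7}
M^(2)(0) = 56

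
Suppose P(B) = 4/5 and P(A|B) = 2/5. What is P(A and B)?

By definition, P(A|B) = P(A ∩ B) / P(B)
So P(A ∩ B) = P(A|B) × P(B)
= 2/5 × 4/5
= 8/25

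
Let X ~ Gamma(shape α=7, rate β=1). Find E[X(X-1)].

E[X(X-1)] = E[X² - X] = E[X²] - E[X]
E[X] = 7
E[X²] = Var(X) + (E[X])² = 7 + (7)² = 56
E[X(X-1)] = 56 - 7 = 49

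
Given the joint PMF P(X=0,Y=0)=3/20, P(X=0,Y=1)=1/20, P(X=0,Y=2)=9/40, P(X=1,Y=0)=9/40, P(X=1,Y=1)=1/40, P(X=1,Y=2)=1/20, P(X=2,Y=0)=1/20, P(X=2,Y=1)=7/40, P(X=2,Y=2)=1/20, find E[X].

First find marginal of X:
P(X=0) = 17/40
P(X=1) = 3/10
P(X=2) = 11/40
E[X] = 0 × 17/40 + 1 × 3/10 + 2 × 11/40 = 17/20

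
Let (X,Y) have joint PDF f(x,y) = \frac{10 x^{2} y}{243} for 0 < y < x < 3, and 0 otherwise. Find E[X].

f_X(x) = ∫_0^x \frac{10 x^{2} y}{243} dy = \frac{5 x^{4}}{243}
E[X] = ∫_0^3 x × (\frac{5 x^{4}}{243}) dx = \frac{5}{2}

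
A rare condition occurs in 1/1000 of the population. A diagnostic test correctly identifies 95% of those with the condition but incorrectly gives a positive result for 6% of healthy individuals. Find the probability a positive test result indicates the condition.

Let D = the rare event, + = positive/flagged.
P(D) = 1/1000
P(+|D) = 95/100 = 19/20
P(+|D') = 6/100 = 3/50
P(+) = P(+|D)P(D) + P(+|D')P(D')
     = \frac{19}{20} × \frac{1}{1000} + \frac{3}{50} × \frac{999}{1000}
     = \frac{6089}{100000}
P(D|+) = P(+|D)P(D)/P(+) = \frac{95}{6089}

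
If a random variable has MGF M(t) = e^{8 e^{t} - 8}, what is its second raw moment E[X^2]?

To find E[X^2], compute M^(2)(0):
M^(1)(t) = 8 e^{t} e^{8 e^{t} - 8}
M^(2)(t) = 64 e^{2 t} e^{8 e^{t} - 8} + 8 e^{t} e^{8 e^{t} - 8}
M^(2)(0) = 72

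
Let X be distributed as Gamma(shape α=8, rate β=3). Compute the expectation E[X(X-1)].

E[X(X-1)] = E[X² - X] = E[X²] - E[X]
E[X] = \frac{8}{3}
E[X²] = Var(X) + (E[X])² = \frac{8}{9} + (\frac{8}{3})² = 8
E[X(X-1)] = 8 - \frac{8}{3} = \frac{16}{3}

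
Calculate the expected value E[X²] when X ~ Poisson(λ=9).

Using the identity E[X²] = Var(X) + (E[X])²:
E[X] = 9
Var(X) = 9
E[X²] = 9 + (9)²
= 90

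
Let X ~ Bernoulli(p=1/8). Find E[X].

For X ~ Bernoulli(p=1/8), the expected value is:
E[X] = \frac{1}{8}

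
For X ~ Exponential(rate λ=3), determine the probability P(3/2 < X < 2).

P(3/2 < X < 2) = ∫_{3/2}^{2} f(x) dx
where f(x) = 3 e^{- 3 x}
= - \frac{1}{e^{6}} + e^{- \frac{9}{2}}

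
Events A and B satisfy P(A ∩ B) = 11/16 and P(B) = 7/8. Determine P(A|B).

P(A|B) = P(A ∩ B) / P(B)
= (11/16) / (7/8)
= 11/14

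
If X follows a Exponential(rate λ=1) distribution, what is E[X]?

For X ~ Exponential(rate λ=1), the expected value is:
E[X] = 1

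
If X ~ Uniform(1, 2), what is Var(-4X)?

For X ~ Uniform(1, 2):
Var(X) = \frac{1}{12}
Var(-4X) = (-4)² × Var(X) = 16 × \frac{1}{12} = \frac{4}{3}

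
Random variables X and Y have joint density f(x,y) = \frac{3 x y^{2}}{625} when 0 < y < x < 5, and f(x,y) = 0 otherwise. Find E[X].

f_X(x) = ∫_0^x \frac{3 x y^{2}}{625} dy = \frac{x^{4}}{625}
E[X] = ∫_0^5 x × (\frac{x^{4}}{625}) dx = \frac{25}{6}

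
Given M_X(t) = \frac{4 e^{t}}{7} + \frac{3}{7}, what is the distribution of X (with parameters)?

The MGF M(t) = \frac{4 e^{t}}{7} + \frac{3}{7} is the standard form for the Bernoulli distribution.
Comparing with the known MGF formula identifies: Bernoulli(p=4/7)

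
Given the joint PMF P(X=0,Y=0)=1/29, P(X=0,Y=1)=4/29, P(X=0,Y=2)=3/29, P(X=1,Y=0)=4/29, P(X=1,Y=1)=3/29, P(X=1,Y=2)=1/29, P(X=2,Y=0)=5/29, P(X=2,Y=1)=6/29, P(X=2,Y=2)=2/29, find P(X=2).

P(X=2) = P(X=2,Y=0) + P(X=2,Y=1) + P(X=2,Y=2)
= 5/29 + 6/29 + 2/29
= 13/29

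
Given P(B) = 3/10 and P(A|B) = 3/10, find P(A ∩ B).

By definition, P(A|B) = P(A ∩ B) / P(B)
So P(A ∩ B) = P(A|B) × P(B)
= 3/10 × 3/10
= 9/100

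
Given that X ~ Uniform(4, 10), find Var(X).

For X ~ Uniform(4, 10):
Var(X) = 3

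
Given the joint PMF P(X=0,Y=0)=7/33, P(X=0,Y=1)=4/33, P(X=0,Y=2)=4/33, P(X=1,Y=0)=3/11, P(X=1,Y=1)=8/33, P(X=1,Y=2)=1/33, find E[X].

First find marginal of X:
P(X=0) = 5/11
P(X=1) = 6/11
E[X] = 0 × 5/11 + 1 × 6/11 = 6/11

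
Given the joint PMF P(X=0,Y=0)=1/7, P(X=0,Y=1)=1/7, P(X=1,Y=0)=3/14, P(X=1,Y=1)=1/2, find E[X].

First find marginal of X:
P(X=0) = 2/7
P(X=1) = 5/7
E[X] = 0 × 2/7 + 1 × 5/7 = 5/7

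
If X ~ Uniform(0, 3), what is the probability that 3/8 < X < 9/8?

P(3/8 < X < 9/8) = ∫_{3/8}^{9/8} f(x) dx
where f(x) = \frac{1}{3}
= \frac{1}{4}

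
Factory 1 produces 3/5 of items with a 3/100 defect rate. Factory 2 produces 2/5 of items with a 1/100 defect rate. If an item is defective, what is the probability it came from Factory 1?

Using Bayes' theorem:
P(F1) = 3/5, P(D|F1) = 3/100
P(F2) = 2/5, P(D|F2) = 1/100
P(D) = P(D|F1)P(F1) + P(D|F2)P(F2)
     = \frac{11}{500}
P(F1|D) = P(D|F1)P(F1) / P(D)
= \frac{9}{11}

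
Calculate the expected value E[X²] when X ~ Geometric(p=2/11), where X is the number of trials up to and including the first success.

Using the identity E[X²] = Var(X) + (E[X])²:
E[X] = \frac{11}{2}
Var(X) = \frac{99}{4}
E[X²] = \frac{99}{4} + (\frac{11}{2})²
= 55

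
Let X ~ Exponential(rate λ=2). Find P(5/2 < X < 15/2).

P(5/2 < X < 15/2) = ∫_{5/2}^{15/2} f(x) dx
where f(x) = 2 e^{- 2 x}
= - \frac{1 - e^{10}}{e^{15}}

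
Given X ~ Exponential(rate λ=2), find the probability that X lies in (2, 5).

P(2 < X < 5) = ∫_{2}^{5} f(x) dx
where f(x) = 2 e^{- 2 x}
= - \frac{1 - e^{6}}{e^{10}}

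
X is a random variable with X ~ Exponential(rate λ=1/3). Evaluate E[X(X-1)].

E[X(X-1)] = E[X² - X] = E[X²] - E[X]
E[X] = 3
E[X²] = Var(X) + (E[X])² = 9 + (3)² = 18
E[X(X-1)] = 18 - 3 = 15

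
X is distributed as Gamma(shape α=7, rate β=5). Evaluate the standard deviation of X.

For X ~ Gamma(shape α=7, rate β=5):
Var(X) = \frac{7}{25}
SD(X) = √(Var(X)) = √(\frac{7}{25}) = \frac{\sqrt{7}}{5}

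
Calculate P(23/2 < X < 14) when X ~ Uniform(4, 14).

P(23/2 < X < 14) = ∫_{23/2}^{14} f(x) dx
where f(x) = \frac{1}{10}
= \frac{1}{4}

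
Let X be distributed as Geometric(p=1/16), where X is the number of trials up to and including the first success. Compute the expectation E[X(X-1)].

E[X(X-1)] = E[X² - X] = E[X²] - E[X]
E[X] = 16
E[X²] = Var(X) + (E[X])² = 240 + (16)² = 496
E[X(X-1)] = 496 - 16 = 480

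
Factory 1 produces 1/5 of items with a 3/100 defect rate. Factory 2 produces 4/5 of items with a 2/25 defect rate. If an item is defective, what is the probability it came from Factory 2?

Using Bayes' theorem:
P(F1) = 1/5, P(D|F1) = 3/100
P(F2) = 4/5, P(D|F2) = 2/25
P(D) = P(D|F1)P(F1) + P(D|F2)P(F2)
     = \frac{7}{100}
P(F2|D) = P(D|F2)P(F2) / P(D)
= \frac{32}{35}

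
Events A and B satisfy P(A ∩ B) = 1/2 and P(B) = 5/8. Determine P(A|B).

P(A|B) = P(A ∩ B) / P(B)
= (1/2) / (5/8)
= 4/5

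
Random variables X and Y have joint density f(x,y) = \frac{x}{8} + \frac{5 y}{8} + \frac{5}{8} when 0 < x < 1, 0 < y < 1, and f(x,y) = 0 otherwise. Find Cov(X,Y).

E[XY] = ∫∫ xy × f(x,y) dx dy = \frac{9}{32}
E[X] = \frac{49}{96}
E[Y] = \frac{53}{96}
Cov(X,Y) = E[XY] - E[X]E[Y] = - \frac{5}{9216}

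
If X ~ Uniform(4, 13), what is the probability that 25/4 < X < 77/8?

P(25/4 < X < 77/8) = ∫_{25/4}^{77/8} f(x) dx
where f(x) = \frac{1}{9}
= \frac{3}{8}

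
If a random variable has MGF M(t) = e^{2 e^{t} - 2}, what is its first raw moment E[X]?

To find E[X], compute M^(1)(0):
M^(1)(t) = 2 e^{t} e^{2 e^{t} - 2}
M^(1)(0) = 2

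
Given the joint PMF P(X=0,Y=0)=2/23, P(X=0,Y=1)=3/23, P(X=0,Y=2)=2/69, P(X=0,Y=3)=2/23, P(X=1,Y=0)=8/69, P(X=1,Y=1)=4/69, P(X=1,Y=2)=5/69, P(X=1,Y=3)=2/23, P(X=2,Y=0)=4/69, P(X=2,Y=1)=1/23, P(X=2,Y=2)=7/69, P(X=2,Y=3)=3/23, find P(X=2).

P(X=2) = P(X=2,Y=0) + P(X=2,Y=1) + P(X=2,Y=2) + P(X=2,Y=3)
= 4/69 + 1/23 + 7/69 + 3/23
= 1/3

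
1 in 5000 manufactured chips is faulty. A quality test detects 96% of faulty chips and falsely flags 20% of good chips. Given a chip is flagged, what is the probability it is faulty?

Let D = the rare event, + = positive/flagged.
P(D) = 1/5000
P(+|D) = 96/100 = 24/25
P(+|D') = 20/100 = 1/5
P(+) = P(+|D)P(D) + P(+|D')P(D')
     = \frac{24}{25} × \frac{1}{5000} + \frac{1}{5} × \frac{4999}{5000}
     = \frac{25019}{125000}
P(D|+) = P(+|D)P(D)/P(+) = \frac{24}{25019}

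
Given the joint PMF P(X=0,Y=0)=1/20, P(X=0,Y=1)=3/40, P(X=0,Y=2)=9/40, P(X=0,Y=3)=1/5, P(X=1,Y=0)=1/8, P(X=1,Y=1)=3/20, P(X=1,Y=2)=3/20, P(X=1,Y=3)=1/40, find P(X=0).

P(X=0) = P(X=0,Y=0) + P(X=0,Y=1) + P(X=0,Y=2) + P(X=0,Y=3)
= 1/20 + 3/40 + 9/40 + 1/5
= 11/20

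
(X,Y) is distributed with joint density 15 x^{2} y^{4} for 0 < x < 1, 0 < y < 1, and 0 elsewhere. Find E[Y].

E[Y] = ∫_0^1 ∫_0^1 y × f(x,y) dx dy
= \frac{5}{6}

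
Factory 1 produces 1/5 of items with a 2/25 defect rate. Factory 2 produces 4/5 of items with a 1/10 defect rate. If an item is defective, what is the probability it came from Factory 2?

Using Bayes' theorem:
P(F1) = 1/5, P(D|F1) = 2/25
P(F2) = 4/5, P(D|F2) = 1/10
P(D) = P(D|F1)P(F1) + P(D|F2)P(F2)
     = \frac{12}{125}
P(F2|D) = P(D|F2)P(F2) / P(D)
= \frac{5}{6}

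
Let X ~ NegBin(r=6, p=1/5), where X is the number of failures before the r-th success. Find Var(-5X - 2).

For X ~ NegBin(r=6, p=1/5), where X is the number of failures before the r-th success:
Var(X) = 120
Var(-5X - 2) = (-5)² × Var(X) = 25 × 120 = 3000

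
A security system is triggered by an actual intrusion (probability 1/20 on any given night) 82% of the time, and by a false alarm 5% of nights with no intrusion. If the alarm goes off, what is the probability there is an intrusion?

Let D = the rare event, + = positive/flagged.
P(D) = 1/20
P(+|D) = 82/100 = 41/50
P(+|D') = 5/100 = 1/20
P(+) = P(+|D)P(D) + P(+|D')P(D')
     = \frac{41}{50} × \frac{1}{20} + \frac{1}{20} × \frac{19}{20}
     = \frac{177}{2000}
P(D|+) = P(+|D)P(D)/P(+) = \frac{82}{177}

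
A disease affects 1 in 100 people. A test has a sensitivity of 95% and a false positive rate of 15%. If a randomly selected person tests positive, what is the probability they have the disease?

Let D = the rare event, + = positive/flagged.
P(D) = 1/100
P(+|D) = 95/100 = 19/20
P(+|D') = 15/100 = 3/20
P(+) = P(+|D)P(D) + P(+|D')P(D')
     = \frac{19}{20} × \frac{1}{100} + \frac{3}{20} × \frac{99}{100}
     = \frac{79}{500}
P(D|+) = P(+|D)P(D)/P(+) = \frac{19}{316}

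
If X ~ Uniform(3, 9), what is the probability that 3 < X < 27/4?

P(3 < X < 27/4) = ∫_{3}^{27/4} f(x) dx
where f(x) = \frac{1}{6}
= \frac{5}{8}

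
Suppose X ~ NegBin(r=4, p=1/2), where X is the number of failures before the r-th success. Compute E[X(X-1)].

E[X(X-1)] = E[X² - X] = E[X²] - E[X]
E[X] = 4
E[X²] = Var(X) + (E[X])² = 8 + (4)² = 24
E[X(X-1)] = 24 - 4 = 20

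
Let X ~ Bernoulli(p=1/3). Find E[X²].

Using the identity E[X²] = Var(X) + (E[X])²:
E[X] = \frac{1}{3}
Var(X) = \frac{2}{9}
E[X²] = \frac{2}{9} + (\frac{1}{3})²
= \frac{1}{3}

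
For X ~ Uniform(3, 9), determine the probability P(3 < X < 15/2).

P(3 < X < 15/2) = ∫_{3}^{15/2} f(x) dx
where f(x) = \frac{1}{6}
= \frac{3}{4}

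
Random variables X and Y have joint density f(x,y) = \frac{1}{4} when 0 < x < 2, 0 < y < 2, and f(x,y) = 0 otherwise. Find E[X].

f_X(x) = ∫_0^2 \frac{1}{4} dy = \frac{1}{2}
E[X] = ∫_0^2 x × (\frac{1}{2}) dx = 1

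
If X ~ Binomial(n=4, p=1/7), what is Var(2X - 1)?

For X ~ Binomial(n=4, p=1/7):
Var(X) = \frac{24}{49}
Var(2X - 1) = (2)² × Var(X) = 4 × \frac{24}{49} = \frac{96}{49}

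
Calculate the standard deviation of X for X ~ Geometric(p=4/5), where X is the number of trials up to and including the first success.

For X ~ Geometric(p=4/5), where X is the number of trials up to and including the first success:
Var(X) = \frac{5}{16}
SD(X) = √(Var(X)) = √(\frac{5}{16}) = \frac{\sqrt{5}}{4}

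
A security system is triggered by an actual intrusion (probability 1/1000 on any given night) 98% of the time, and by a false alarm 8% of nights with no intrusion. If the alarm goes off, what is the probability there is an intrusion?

Let D = the rare event, + = positive/flagged.
P(D) = 1/1000
P(+|D) = 98/100 = 49/50
P(+|D') = 8/100 = 2/25
P(+) = P(+|D)P(D) + P(+|D')P(D')
     = \frac{49}{50} × \frac{1}{1000} + \frac{2}{25} × \frac{999}{1000}
     = \frac{809}{10000}
P(D|+) = P(+|D)P(D)/P(+) = \frac{49}{4045}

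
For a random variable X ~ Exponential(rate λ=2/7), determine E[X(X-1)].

E[X(X-1)] = E[X² - X] = E[X²] - E[X]
E[X] = \frac{7}{2}
E[X²] = Var(X) + (E[X])² = \frac{49}{4} + (\frac{7}{2})² = \frac{49}{2}
E[X(X-1)] = \frac{49}{2} - \frac{7}{2} = 21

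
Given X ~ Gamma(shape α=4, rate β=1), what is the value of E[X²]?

Using the identity E[X²] = Var(X) + (E[X])²:
E[X] = 4
Var(X) = 4
E[X²] = 4 + (4)²
= 20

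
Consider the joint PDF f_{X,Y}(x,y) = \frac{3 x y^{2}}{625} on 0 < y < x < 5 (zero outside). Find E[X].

f_X(x) = ∫_0^x \frac{3 x y^{2}}{625} dy = \frac{x^{4}}{625}
E[X] = ∫_0^5 x × (\frac{x^{4}}{625}) dx = \frac{25}{6}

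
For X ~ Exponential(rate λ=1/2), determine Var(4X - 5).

For X ~ Exponential(rate λ=1/2):
Var(X) = 4
Var(4X - 5) = (4)² × Var(X) = 16 × 4 = 64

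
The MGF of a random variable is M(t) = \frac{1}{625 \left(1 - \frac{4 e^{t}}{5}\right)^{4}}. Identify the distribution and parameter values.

The MGF M(t) = \frac{1}{625 \left(1 - \frac{4 e^{t}}{5}\right)^{4}} is the standard form for the NegativeBinomial distribution.
Comparing with the known MGF formula identifies: NegBin(r=4, p=1/5), X = failures before r-th success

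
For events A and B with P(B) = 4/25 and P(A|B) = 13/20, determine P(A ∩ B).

By definition, P(A|B) = P(A ∩ B) / P(B)
So P(A ∩ B) = P(A|B) × P(B)
= 13/20 × 4/25
= 13/125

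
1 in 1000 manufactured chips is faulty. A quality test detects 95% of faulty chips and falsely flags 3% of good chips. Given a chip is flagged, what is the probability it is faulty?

Let D = the rare event, + = positive/flagged.
P(D) = 1/1000
P(+|D) = 95/100 = 19/20
P(+|D') = 3/100
P(+) = P(+|D)P(D) + P(+|D')P(D')
     = \frac{19}{20} × \frac{1}{1000} + \frac{3}{100} × \frac{999}{1000}
     = \frac{773}{25000}
P(D|+) = P(+|D)P(D)/P(+) = \frac{95}{3092}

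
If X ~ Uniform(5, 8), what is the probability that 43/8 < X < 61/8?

P(43/8 < X < 61/8) = ∫_{43/8}^{61/8} f(x) dx
where f(x) = \frac{1}{3}
= \frac{3}{4}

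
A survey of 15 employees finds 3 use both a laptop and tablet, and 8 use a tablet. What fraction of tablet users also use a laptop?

P(A ∩ B) = 3/15 = 1/5
P(B) = 8/15
P(A|B) = P(A ∩ B) / P(B) = (1/5) / (8/15) = 3/8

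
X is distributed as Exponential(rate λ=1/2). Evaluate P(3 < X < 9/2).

P(3 < X < 9/2) = ∫_{3}^{9/2} f(x) dx
where f(x) = \frac{e^{- \frac{x}{2}}}{2}
= - \frac{1}{e^{\frac{9}{4}}} + e^{- \frac{3}{2}}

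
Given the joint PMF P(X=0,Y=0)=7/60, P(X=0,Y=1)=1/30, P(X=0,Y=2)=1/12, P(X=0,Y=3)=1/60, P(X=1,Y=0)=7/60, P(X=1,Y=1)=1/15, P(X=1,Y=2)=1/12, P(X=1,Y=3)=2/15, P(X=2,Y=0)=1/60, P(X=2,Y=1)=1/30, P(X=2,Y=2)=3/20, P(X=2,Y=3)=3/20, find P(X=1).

P(X=1) = P(X=1,Y=0) + P(X=1,Y=1) + P(X=1,Y=2) + P(X=1,Y=3)
= 7/60 + 1/15 + 1/12 + 2/15
= 2/5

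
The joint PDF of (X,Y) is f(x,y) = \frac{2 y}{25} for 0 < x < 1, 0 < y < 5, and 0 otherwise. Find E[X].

f_X(x) = ∫_0^5 \frac{2 y}{25} dy = 1
E[X] = ∫_0^1 x × (1) dx = \frac{1}{2}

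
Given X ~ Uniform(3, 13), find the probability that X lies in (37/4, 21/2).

P(37/4 < X < 21/2) = ∫_{37/4}^{21/2} f(x) dx
where f(x) = \frac{1}{10}
= \frac{1}{8}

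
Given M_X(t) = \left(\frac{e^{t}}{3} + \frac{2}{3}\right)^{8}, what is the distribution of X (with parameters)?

The MGF M(t) = \left(\frac{e^{t}}{3} + \frac{2}{3}\right)^{8} is the standard form for the Binomial distribution.
Comparing with the known MGF formula identifies: Binomial(n=8, p=1/3)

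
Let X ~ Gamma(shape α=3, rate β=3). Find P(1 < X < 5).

P(1 < X < 5) = ∫_{1}^{5} f(x) dx
where f(x) = \frac{27 x^{2} e^{- 3 x}}{2}
= \frac{-257 + 17 e^{12}}{2 e^{15}}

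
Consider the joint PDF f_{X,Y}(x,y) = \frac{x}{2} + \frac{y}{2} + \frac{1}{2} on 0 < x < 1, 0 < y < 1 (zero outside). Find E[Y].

E[Y] = ∫_0^1 ∫_0^1 y × f(x,y) dx dy
= \frac{13}{24}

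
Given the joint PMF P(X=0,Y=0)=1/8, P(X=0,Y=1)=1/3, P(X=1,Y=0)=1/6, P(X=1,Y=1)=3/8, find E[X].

First find marginal of X:
P(X=0) = 11/24
P(X=1) = 13/24
E[X] = 0 × 11/24 + 1 × 13/24 = 13/24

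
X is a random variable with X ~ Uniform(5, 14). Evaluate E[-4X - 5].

For X ~ Uniform(5, 14):
E[X] = \frac{19}{2}
E[-4X - 5] = -4 × E[X] - 5 = -43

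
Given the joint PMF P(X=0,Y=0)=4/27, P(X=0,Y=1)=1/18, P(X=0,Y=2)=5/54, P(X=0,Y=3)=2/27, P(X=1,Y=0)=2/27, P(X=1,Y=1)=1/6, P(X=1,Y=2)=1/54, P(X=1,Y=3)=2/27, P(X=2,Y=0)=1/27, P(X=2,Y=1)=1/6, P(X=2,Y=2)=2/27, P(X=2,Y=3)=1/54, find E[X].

First find marginal of X:
P(X=0) = 10/27
P(X=1) = 1/3
P(X=2) = 8/27
E[X] = 0 × 10/27 + 1 × 1/3 + 2 × 8/27 = 25/27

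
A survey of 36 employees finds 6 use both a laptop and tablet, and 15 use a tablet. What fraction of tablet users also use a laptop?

P(A ∩ B) = 6/36 = 1/6
P(B) = 15/36 = 5/12
P(A|B) = P(A ∩ B) / P(B) = (1/6) / (5/12) = 2/5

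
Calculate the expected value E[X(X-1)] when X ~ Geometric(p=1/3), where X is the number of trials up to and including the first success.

E[X(X-1)] = E[X² - X] = E[X²] - E[X]
E[X] = 3
E[X²] = Var(X) + (E[X])² = 6 + (3)² = 15
E[X(X-1)] = 15 - 3 = 12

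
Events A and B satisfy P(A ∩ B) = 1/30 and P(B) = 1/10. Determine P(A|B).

P(A|B) = P(A ∩ B) / P(B)
= (1/30) / (1/10)
= 1/3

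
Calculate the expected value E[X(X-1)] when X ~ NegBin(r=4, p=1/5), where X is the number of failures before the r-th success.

E[X(X-1)] = E[X² - X] = E[X²] - E[X]
E[X] = 16
E[X²] = Var(X) + (E[X])² = 80 + (16)² = 336
E[X(X-1)] = 336 - 16 = 320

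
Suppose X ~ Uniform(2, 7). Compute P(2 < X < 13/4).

P(2 < X < 13/4) = ∫_{2}^{13/4} f(x) dx
where f(x) = \frac{1}{5}
= \frac{1}{4}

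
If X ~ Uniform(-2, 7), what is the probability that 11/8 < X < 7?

P(11/8 < X < 7) = ∫_{11/8}^{7} f(x) dx
where f(x) = \frac{1}{9}
= \frac{5}{8}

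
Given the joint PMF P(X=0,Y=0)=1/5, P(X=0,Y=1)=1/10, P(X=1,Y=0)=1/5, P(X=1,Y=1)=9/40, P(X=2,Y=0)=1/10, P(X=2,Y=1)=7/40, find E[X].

First find marginal of X:
P(X=0) = 3/10
P(X=1) = 17/40
P(X=2) = 11/40
E[X] = 0 × 3/10 + 1 × 17/40 + 2 × 11/40 = 39/40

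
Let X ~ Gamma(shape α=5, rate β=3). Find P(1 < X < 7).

P(1 < X < 7) = ∫_{1}^{7} f(x) dx
where f(x) = \frac{81 x^{4} e^{- 3 x}}{8}
= \frac{-79115 + 131 e^{18}}{8 e^{21}}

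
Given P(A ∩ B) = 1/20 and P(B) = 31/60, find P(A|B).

P(A|B) = P(A ∩ B) / P(B)
= (1/20) / (31/60)
= 3/31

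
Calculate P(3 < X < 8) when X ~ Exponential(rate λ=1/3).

P(3 < X < 8) = ∫_{3}^{8} f(x) dx
where f(x) = \frac{e^{- \frac{x}{3}}}{3}
= - \frac{1}{e^{\frac{8}{3}}} + e^{-1}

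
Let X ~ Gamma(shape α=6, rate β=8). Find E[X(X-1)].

E[X(X-1)] = E[X² - X] = E[X²] - E[X]
E[X] = \frac{3}{4}
E[X²] = Var(X) + (E[X])² = \frac{3}{32} + (\frac{3}{4})² = \frac{21}{32}
E[X(X-1)] = \frac{21}{32} - \frac{3}{4} = - \frac{3}{32}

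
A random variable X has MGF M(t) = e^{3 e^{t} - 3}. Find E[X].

To find E[X], compute M^(1)(0):
M^(1)(t) = 3 e^{t} e^{3 e^{t} - 3}
M^(1)(0) = 3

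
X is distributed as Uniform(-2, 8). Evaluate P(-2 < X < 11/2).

P(-2 < X < 11/2) = ∫_{-2}^{11/2} f(x) dx
where f(x) = \frac{1}{10}
= \frac{3}{4}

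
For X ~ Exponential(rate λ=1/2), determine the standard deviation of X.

For X ~ Exponential(rate λ=1/2):
Var(X) = 4
SD(X) = √(Var(X)) = √(4) = 2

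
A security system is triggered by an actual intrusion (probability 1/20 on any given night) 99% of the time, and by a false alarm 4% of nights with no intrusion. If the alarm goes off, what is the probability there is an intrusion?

Let D = the rare event, + = positive/flagged.
P(D) = 1/20
P(+|D) = 99/100
P(+|D') = 4/100 = 1/25
P(+) = P(+|D)P(D) + P(+|D')P(D')
     = \frac{99}{100} × \frac{1}{20} + \frac{1}{25} × \frac{19}{20}
     = \frac{7}{80}
P(D|+) = P(+|D)P(D)/P(+) = \frac{99}{175}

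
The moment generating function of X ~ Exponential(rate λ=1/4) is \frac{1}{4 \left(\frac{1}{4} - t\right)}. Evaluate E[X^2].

To find E[X^2], compute M^(2)(0):
M^(1)(t) = \frac{1}{4 \left(\frac{1}{4} - t\right)^{2}}
M^(2)(t) = \frac{1}{2 \left(\frac{1}{4} - t\right)^{3}}
M^(2)(0) = 32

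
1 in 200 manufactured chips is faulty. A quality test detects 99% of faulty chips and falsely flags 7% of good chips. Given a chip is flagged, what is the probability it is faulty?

Let D = the rare event, + = positive/flagged.
P(D) = 1/200
P(+|D) = 99/100
P(+|D') = 7/100
P(+) = P(+|D)P(D) + P(+|D')P(D')
     = \frac{99}{100} × \frac{1}{200} + \frac{7}{100} × \frac{199}{200}
     = \frac{373}{5000}
P(D|+) = P(+|D)P(D)/P(+) = \frac{99}{1492}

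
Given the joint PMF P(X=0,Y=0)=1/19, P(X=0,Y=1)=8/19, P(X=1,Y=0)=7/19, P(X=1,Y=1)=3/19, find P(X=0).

P(X=0) = P(X=0,Y=0) + P(X=0,Y=1)
= 1/19 + 8/19
= 9/19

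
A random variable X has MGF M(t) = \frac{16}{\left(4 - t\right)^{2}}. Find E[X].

To find E[X], compute M^(1)(0):
M^(1)(t) = \frac{32}{\left(4 - t\right)^{3}}
M^(1)(0) = \frac{1}{2}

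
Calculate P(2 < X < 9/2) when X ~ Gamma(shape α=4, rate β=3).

P(2 < X < 9/2) = ∫_{2}^{9/2} f(x) dx
where f(x) = \frac{27 x^{3} e^{- 3 x}}{2}
= - \frac{8251}{16 e^{\frac{27}{2}}} + \frac{61}{e^{6}}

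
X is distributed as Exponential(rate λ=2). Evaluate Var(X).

For X ~ Exponential(rate λ=2):
Var(X) = \frac{1}{4}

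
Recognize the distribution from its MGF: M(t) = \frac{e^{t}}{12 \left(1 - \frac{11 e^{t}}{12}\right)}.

The MGF M(t) = \frac{e^{t}}{12 \left(1 - \frac{11 e^{t}}{12}\right)} is the standard form for the Geometric distribution.
Comparing with the known MGF formula identifies: Geometric(p=1/12), X = trial number of first success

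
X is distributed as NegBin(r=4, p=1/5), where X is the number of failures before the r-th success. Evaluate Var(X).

For X ~ NegBin(r=4, p=1/5), where X is the number of failures before the r-th success:
Var(X) = 80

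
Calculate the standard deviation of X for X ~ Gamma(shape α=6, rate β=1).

For X ~ Gamma(shape α=6, rate β=1):
Var(X) = 6
SD(X) = √(Var(X)) = √(6) = \sqrt{6}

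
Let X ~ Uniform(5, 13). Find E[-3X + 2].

For X ~ Uniform(5, 13):
E[X] = 9
E[-3X + 2] = -3 × E[X] + 2 = -25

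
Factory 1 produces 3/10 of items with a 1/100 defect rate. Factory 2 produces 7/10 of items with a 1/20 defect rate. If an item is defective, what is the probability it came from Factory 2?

Using Bayes' theorem:
P(F1) = 3/10, P(D|F1) = 1/100
P(F2) = 7/10, P(D|F2) = 1/20
P(D) = P(D|F1)P(F1) + P(D|F2)P(F2)
     = \frac{19}{500}
P(F2|D) = P(D|F2)P(F2) / P(D)
= \frac{35}{38}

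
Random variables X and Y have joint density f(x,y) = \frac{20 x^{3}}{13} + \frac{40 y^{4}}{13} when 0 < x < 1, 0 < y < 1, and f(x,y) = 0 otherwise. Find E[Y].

E[Y] = ∫_0^1 ∫_0^1 y × f(x,y) dx dy
= \frac{55}{78}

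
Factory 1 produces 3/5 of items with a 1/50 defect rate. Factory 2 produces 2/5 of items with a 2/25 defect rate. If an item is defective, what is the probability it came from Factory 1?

Using Bayes' theorem:
P(F1) = 3/5, P(D|F1) = 1/50
P(F2) = 2/5, P(D|F2) = 2/25
P(D) = P(D|F1)P(F1) + P(D|F2)P(F2)
     = \frac{11}{250}
P(F1|D) = P(D|F1)P(F1) / P(D)
= \frac{3}{11}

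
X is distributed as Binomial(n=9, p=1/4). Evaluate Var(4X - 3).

For X ~ Binomial(n=9, p=1/4):
Var(X) = \frac{27}{16}
Var(4X - 3) = (4)² × Var(X) = 16 × \frac{27}{16} = 27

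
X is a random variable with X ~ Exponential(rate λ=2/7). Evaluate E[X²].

Using the identity E[X²] = Var(X) + (E[X])²:
E[X] = \frac{7}{2}
Var(X) = \frac{49}{4}
E[X²] = \frac{49}{4} + (\frac{7}{2})²
= \frac{49}{2}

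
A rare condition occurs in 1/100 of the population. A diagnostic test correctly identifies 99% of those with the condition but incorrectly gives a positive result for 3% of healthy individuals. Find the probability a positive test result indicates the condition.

Let D = the rare event, + = positive/flagged.
P(D) = 1/100
P(+|D) = 99/100
P(+|D') = 3/100
P(+) = P(+|D)P(D) + P(+|D')P(D')
     = \frac{99}{100} × \frac{1}{100} + \frac{3}{100} × \frac{99}{100}
     = \frac{99}{2500}
P(D|+) = P(+|D)P(D)/P(+) = \frac{1}{4}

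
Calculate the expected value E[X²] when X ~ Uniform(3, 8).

Using the identity E[X²] = Var(X) + (E[X])²:
E[X] = \frac{11}{2}
Var(X) = \frac{25}{12}
E[X²] = \frac{25}{12} + (\frac{11}{2})²
= \frac{97}{3}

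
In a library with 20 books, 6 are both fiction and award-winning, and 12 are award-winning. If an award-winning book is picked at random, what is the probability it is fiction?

P(A ∩ B) = 6/20 = 3/10
P(B) = 12/20 = 3/5
P(A|B) = P(A ∩ B) / P(B) = (3/10) / (3/5) = 1/2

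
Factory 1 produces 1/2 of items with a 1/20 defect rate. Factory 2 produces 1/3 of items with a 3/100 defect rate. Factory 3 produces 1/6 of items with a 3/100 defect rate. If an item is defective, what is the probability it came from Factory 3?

Using Bayes' theorem:
P(F1) = 1/2, P(D|F1) = 1/20
P(F2) = 1/3, P(D|F2) = 3/100
P(F3) = 1/6, P(D|F3) = 3/100
P(D) = P(D|F1)P(F1) + P(D|F2)P(F2) + P(D|F3)P(F3)
     = \frac{1}{25}
P(F3|D) = P(D|F3)P(F3) / P(D)
= \frac{1}{8}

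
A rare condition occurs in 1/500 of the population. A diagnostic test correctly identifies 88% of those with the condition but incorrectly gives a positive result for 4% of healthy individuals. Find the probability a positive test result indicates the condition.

Let D = the rare event, + = positive/flagged.
P(D) = 1/500
P(+|D) = 88/100 = 22/25
P(+|D') = 4/100 = 1/25
P(+) = P(+|D)P(D) + P(+|D')P(D')
     = \frac{22}{25} × \frac{1}{500} + \frac{1}{25} × \frac{499}{500}
     = \frac{521}{12500}
P(D|+) = P(+|D)P(D)/P(+) = \frac{22}{521}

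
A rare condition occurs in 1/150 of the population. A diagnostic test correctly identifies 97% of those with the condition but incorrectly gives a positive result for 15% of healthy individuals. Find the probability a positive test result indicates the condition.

Let D = the rare event, + = positive/flagged.
P(D) = 1/150
P(+|D) = 97/100
P(+|D') = 15/100 = 3/20
P(+) = P(+|D)P(D) + P(+|D')P(D')
     = \frac{97}{100} × \frac{1}{150} + \frac{3}{20} × \frac{149}{150}
     = \frac{583}{3750}
P(D|+) = P(+|D)P(D)/P(+) = \frac{97}{2332}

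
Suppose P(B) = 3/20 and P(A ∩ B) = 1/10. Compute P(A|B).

P(A|B) = P(A ∩ B) / P(B)
= (1/10) / (3/20)
= 2/3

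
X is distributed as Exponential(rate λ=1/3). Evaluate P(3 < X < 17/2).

P(3 < X < 17/2) = ∫_{3}^{17/2} f(x) dx
where f(x) = \frac{e^{- \frac{x}{3}}}{3}
= - \frac{1}{e^{\frac{17}{6}}} + e^{-1}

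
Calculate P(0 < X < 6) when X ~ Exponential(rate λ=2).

P(0 < X < 6) = ∫_{0}^{6} f(x) dx
where f(x) = 2 e^{- 2 x}
= 1 - e^{-12}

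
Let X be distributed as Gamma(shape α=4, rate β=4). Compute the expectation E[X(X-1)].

E[X(X-1)] = E[X² - X] = E[X²] - E[X]
E[X] = 1
E[X²] = Var(X) + (E[X])² = \frac{1}{4} + (1)² = \frac{5}{4}
E[X(X-1)] = \frac{5}{4} - 1 = \frac{1}{4}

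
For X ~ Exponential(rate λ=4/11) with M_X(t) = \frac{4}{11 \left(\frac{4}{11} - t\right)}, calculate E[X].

To find E[X], compute M^(1)(0):
M^(1)(t) = \frac{4}{11 \left(\frac{4}{11} - t\right)^{2}}
M^(1)(0) = \frac{11}{4}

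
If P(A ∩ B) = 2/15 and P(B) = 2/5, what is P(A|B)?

P(A|B) = P(A ∩ B) / P(B)
= (2/15) / (2/5)
= 1/3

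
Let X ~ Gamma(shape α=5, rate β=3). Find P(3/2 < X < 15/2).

P(3/2 < X < 15/2) = ∫_{3/2}^{15/2} f(x) dx
where f(x) = \frac{81 x^{4} e^{- 3 x}}{8}
= \frac{-1645283 + 6131 e^{18}}{128 e^{\frac{45}{2}}}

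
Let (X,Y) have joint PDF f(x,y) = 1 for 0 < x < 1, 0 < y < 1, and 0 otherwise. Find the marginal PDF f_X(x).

f_X(x) = ∫_0^1 f(x,y) dy
= ∫_0^1 1 dy
= 1 for 0 < x < 1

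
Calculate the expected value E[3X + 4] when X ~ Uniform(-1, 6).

For X ~ Uniform(-1, 6):
E[X] = \frac{5}{2}
E[3X + 4] = 3 × E[X] + 4 = \frac{23}{2}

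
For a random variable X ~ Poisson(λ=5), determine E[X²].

Using the identity E[X²] = Var(X) + (E[X])²:
E[X] = 5
Var(X) = 5
E[X²] = 5 + (5)²
= 30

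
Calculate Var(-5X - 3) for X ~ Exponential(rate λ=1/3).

For X ~ Exponential(rate λ=1/3):
Var(X) = 9
Var(-5X - 3) = (-5)² × Var(X) = 25 × 9 = 225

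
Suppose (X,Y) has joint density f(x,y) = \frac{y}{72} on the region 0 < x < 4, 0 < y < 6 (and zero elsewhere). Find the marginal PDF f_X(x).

f_X(x) = ∫_0^6 f(x,y) dy
= ∫_0^6 \frac{y}{72} dy
= \frac{1}{4} for 0 < x < 4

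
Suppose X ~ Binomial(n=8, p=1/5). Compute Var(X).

For X ~ Binomial(n=8, p=1/5):
Var(X) = \frac{32}{25}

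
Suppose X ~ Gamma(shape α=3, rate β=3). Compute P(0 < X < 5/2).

P(0 < X < 5/2) = ∫_{0}^{5/2} f(x) dx
where f(x) = \frac{27 x^{2} e^{- 3 x}}{2}
= 1 - \frac{293}{8 e^{\frac{15}{2}}}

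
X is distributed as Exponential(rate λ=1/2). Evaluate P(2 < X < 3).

P(2 < X < 3) = ∫_{2}^{3} f(x) dx
where f(x) = \frac{e^{- \frac{x}{2}}}{2}
= - \frac{1}{e^{\frac{3}{2}}} + e^{-1}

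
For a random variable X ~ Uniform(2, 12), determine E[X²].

Using the identity E[X²] = Var(X) + (E[X])²:
E[X] = 7
Var(X) = \frac{25}{3}
E[X²] = \frac{25}{3} + (7)²
= \frac{172}{3}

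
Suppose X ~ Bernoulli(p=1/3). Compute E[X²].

Using the identity E[X²] = Var(X) + (E[X])²:
E[X] = \frac{1}{3}
Var(X) = \frac{2}{9}
E[X²] = \frac{2}{9} + (\frac{1}{3})²
= \frac{1}{3}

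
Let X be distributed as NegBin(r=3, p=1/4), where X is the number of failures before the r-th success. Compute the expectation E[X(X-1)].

E[X(X-1)] = E[X² - X] = E[X²] - E[X]
E[X] = 9
E[X²] = Var(X) + (E[X])² = 36 + (9)² = 117
E[X(X-1)] = 117 - 9 = 108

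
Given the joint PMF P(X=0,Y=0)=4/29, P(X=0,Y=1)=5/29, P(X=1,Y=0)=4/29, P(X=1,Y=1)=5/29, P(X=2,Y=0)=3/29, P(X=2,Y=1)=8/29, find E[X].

First find marginal of X:
P(X=0) = 9/29
P(X=1) = 9/29
P(X=2) = 11/29
E[X] = 0 × 9/29 + 1 × 9/29 + 2 × 11/29 = 31/29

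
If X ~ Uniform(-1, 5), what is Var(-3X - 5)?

For X ~ Uniform(-1, 5):
Var(X) = 3
Var(-3X - 5) = (-3)² × Var(X) = 9 × 3 = 27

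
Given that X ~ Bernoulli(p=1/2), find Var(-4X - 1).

For X ~ Bernoulli(p=1/2):
Var(X) = \frac{1}{4}
Var(-4X - 1) = (-4)² × Var(X) = 16 × \frac{1}{4} = 4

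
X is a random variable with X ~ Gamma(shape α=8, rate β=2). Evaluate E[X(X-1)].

E[X(X-1)] = E[X² - X] = E[X²] - E[X]
E[X] = 4
E[X²] = Var(X) + (E[X])² = 2 + (4)² = 18
E[X(X-1)] = 18 - 4 = 14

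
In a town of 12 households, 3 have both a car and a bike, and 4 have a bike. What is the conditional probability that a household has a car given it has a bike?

P(A ∩ B) = 3/12 = 1/4
P(B) = 4/12 = 1/3
P(A|B) = P(A ∩ B) / P(B) = (1/4) / (1/3) = 3/4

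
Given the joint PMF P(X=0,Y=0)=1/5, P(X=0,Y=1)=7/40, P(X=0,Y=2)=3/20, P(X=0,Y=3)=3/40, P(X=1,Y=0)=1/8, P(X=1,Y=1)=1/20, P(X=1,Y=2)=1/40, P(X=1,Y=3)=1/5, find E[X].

First find marginal of X:
P(X=0) = 3/5
P(X=1) = 2/5
E[X] = 0 × 3/5 + 1 × 2/5 = 2/5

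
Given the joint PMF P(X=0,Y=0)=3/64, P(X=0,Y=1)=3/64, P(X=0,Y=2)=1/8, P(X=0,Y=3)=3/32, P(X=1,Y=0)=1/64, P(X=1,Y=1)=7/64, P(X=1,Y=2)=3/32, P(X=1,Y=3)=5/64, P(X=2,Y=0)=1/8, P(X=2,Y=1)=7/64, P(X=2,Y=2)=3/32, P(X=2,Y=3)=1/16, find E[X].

First find marginal of X:
P(X=0) = 5/16
P(X=1) = 19/64
P(X=2) = 25/64
E[X] = 0 × 5/16 + 1 × 19/64 + 2 × 25/64 = 69/64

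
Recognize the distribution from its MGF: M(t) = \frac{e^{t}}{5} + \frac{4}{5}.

The MGF M(t) = \frac{e^{t}}{5} + \frac{4}{5} is the standard form for the Bernoulli distribution.
Comparing with the known MGF formula identifies: Bernoulli(p=1/5)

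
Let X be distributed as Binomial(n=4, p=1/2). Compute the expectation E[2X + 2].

For X ~ Binomial(n=4, p=1/2):
E[X] = 2
E[2X + 2] = 2 × E[X] + 2 = 6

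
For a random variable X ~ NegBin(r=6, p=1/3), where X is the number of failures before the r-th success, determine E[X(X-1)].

E[X(X-1)] = E[X² - X] = E[X²] - E[X]
E[X] = 12
E[X²] = Var(X) + (E[X])² = 36 + (12)² = 180
E[X(X-1)] = 180 - 12 = 168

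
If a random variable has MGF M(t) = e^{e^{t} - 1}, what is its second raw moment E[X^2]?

To find E[X^2], compute M^(2)(0):
M^(1)(t) = e^{t} e^{e^{t} - 1}
M^(2)(t) = e^{2 t} e^{e^{t} - 1} + e^{t} e^{e^{t} - 1}
M^(2)(0) = 2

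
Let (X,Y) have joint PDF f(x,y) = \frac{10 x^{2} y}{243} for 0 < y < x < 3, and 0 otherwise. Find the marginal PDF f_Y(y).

f_Y(y) = ∫_y^3 \frac{10 x^{2} y}{243} dx = \frac{10 y \left(27 - y^{3}\right)}{729}
for 0 < y < 3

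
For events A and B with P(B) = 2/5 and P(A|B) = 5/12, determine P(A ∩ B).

By definition, P(A|B) = P(A ∩ B) / P(B)
So P(A ∩ B) = P(A|B) × P(B)
= 5/12 × 2/5
= 1/6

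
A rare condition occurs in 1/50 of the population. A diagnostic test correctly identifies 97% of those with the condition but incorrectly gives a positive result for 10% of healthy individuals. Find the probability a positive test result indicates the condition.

Let D = the rare event, + = positive/flagged.
P(D) = 1/50
P(+|D) = 97/100
P(+|D') = 10/100 = 1/10
P(+) = P(+|D)P(D) + P(+|D')P(D')
     = \frac{97}{100} × \frac{1}{50} + \frac{1}{10} × \frac{49}{50}
     = \frac{587}{5000}
P(D|+) = P(+|D)P(D)/P(+) = \frac{97}{587}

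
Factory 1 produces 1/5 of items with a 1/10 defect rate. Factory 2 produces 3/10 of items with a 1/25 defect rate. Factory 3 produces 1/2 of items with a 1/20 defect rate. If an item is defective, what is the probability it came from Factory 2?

Using Bayes' theorem:
P(F1) = 1/5, P(D|F1) = 1/10
P(F2) = 3/10, P(D|F2) = 1/25
P(F3) = 1/2, P(D|F3) = 1/20
P(D) = P(D|F1)P(F1) + P(D|F2)P(F2) + P(D|F3)P(F3)
     = \frac{57}{1000}
P(F2|D) = P(D|F2)P(F2) / P(D)
= \frac{4}{19}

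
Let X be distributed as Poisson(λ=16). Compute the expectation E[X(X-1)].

E[X(X-1)] = E[X² - X] = E[X²] - E[X]
E[X] = 16
E[X²] = Var(X) + (E[X])² = 16 + (16)² = 272
E[X(X-1)] = 272 - 16 = 256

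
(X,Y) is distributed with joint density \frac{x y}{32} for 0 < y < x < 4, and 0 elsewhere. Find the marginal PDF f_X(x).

f_X(x) = ∫_0^x \frac{x y}{32} dy = \frac{x^{3}}{64}
for 0 < x < 4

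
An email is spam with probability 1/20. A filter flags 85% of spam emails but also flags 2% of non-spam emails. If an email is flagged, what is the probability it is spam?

Let D = the rare event, + = positive/flagged.
P(D) = 1/20
P(+|D) = 85/100 = 17/20
P(+|D') = 2/100 = 1/50
P(+) = P(+|D)P(D) + P(+|D')P(D')
     = \frac{17}{20} × \frac{1}{20} + \frac{1}{50} × \frac{19}{20}
     = \frac{123}{2000}
P(D|+) = P(+|D)P(D)/P(+) = \frac{85}{123}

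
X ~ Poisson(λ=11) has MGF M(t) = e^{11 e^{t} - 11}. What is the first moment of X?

To find E[X], compute M^(1)(0):
M^(1)(t) = 11 e^{t} e^{11 e^{t} - 11}
M^(1)(0) = 11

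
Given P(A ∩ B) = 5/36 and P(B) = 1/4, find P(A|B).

P(A|B) = P(A ∩ B) / P(B)
= (5/36) / (1/4)
= 5/9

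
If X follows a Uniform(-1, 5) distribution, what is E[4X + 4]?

For X ~ Uniform(-1, 5):
E[X] = 2
E[4X + 4] = 4 × E[X] + 4 = 12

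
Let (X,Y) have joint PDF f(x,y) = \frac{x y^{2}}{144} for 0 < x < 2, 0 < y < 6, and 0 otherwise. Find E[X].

f_X(x) = ∫_0^6 \frac{x y^{2}}{144} dy = \frac{x}{2}
E[X] = ∫_0^2 x × (\frac{x}{2}) dx = \frac{4}{3}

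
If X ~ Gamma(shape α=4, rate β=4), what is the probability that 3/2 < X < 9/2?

P(3/2 < X < 9/2) = ∫_{3/2}^{9/2} f(x) dx
where f(x) = \frac{128 x^{3} e^{- 4 x}}{3}
= \frac{-1153 + 61 e^{12}}{e^{18}}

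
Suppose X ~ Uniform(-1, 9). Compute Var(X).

For X ~ Uniform(-1, 9):
Var(X) = \frac{25}{3}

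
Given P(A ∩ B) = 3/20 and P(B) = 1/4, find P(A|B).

P(A|B) = P(A ∩ B) / P(B)
= (3/20) / (1/4)
= 3/5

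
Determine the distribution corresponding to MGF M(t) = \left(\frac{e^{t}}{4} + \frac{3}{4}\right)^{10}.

The MGF M(t) = \left(\frac{e^{t}}{4} + \frac{3}{4}\right)^{10} is the standard form for the Binomial distribution.
Comparing with the known MGF formula identifies: Binomial(n=10, p=1/4)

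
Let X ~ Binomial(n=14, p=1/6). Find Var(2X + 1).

For X ~ Binomial(n=14, p=1/6):
Var(X) = \frac{35}{18}
Var(2X + 1) = (2)² × Var(X) = 4 × \frac{35}{18} = \frac{70}{9}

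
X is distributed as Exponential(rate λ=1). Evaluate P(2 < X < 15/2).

P(2 < X < 15/2) = ∫_{2}^{15/2} f(x) dx
where f(x) = e^{- x}
= - \frac{1}{e^{\frac{15}{2}}} + e^{-2}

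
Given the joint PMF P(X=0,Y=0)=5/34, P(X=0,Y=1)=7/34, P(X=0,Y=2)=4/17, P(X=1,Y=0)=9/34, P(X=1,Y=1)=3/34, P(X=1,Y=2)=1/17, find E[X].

First find marginal of X:
P(X=0) = 10/17
P(X=1) = 7/17
E[X] = 0 × 10/17 + 1 × 7/17 = 7/17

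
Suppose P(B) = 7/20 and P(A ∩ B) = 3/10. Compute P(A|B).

P(A|B) = P(A ∩ B) / P(B)
= (3/10) / (7/20)
= 6/7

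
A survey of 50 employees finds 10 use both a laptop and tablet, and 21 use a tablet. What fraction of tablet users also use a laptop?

P(A ∩ B) = 10/50 = 1/5
P(B) = 21/50
P(A|B) = P(A ∩ B) / P(B) = (1/5) / (21/50) = 10/21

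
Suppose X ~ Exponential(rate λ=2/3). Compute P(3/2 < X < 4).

P(3/2 < X < 4) = ∫_{3/2}^{4} f(x) dx
where f(x) = \frac{2 e^{- \frac{2 x}{3}}}{3}
= - \frac{1}{e^{\frac{8}{3}}} + e^{-1}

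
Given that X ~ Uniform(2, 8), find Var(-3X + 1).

For X ~ Uniform(2, 8):
Var(X) = 3
Var(-3X + 1) = (-3)² × Var(X) = 9 × 3 = 27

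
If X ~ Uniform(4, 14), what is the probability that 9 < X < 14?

P(9 < X < 14) = ∫_{9}^{14} f(x) dx
where f(x) = \frac{1}{10}
= \frac{1}{2}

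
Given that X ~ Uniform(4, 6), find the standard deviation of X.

For X ~ Uniform(4, 6):
Var(X) = \frac{1}{3}
SD(X) = √(Var(X)) = √(\frac{1}{3}) = \frac{\sqrt{3}}{3}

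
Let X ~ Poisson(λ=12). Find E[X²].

Using the identity E[X²] = Var(X) + (E[X])²:
E[X] = 12
Var(X) = 12
E[X²] = 12 + (12)²
= 156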